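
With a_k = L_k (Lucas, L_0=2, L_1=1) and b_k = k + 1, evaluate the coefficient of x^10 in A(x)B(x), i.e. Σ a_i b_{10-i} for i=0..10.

The convolution is the x^10 coefficient of A(x)B(x).
Σ = 2·11 + 1·10 + 3·9 + 4·8 + 7·7 + 11·6 + 18·5 + 29·4 + 47·3 + 76·2 + 123·1 = 828.

828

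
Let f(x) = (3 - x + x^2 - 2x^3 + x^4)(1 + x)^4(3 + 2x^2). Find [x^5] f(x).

1

(3 - x + x^2 - 2x^3 + x^4) has coefficients 3,-1,1,-2,1 for degrees 0…4.
(1 + x)^4 has coefficients 1,4,6,4,1,0 for degrees 0…5.
Finally multiplying by (3 + 2x^2), the product of all factors after the first has coefficients 3,12,20,20,15,8 for degrees 0…5.
[x^5] = 3·8 − 1·15 + 1·20 − 2·20 + 1·12 = 1.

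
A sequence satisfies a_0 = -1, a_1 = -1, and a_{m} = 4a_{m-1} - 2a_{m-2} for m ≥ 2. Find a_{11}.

The ordinary generating function has denominator 1 - 4q + 2q^2.
Iterating the recurrence: a_0,…,a_{11} = -1, -1, -2, -6, -20, -68, -232, -792, -2704, -9232, -31520, -107616.

-107616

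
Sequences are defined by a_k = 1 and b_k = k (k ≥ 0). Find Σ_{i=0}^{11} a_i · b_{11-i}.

Write out a_i and b_{11-i} for i = 0,…,11 and sum the products.
Σ = 1·11 + 1·10 + 1·9 + 1·8 + 1·7 + 1·6 + 1·5 + 1·4 + 1·3 + 1·2 + 1·1 + 1·0 = 66.

66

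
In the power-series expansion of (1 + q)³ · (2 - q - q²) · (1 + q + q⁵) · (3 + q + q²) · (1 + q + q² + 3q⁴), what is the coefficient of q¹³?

-48

(1 + q)³ has coefficients 1,3,3,1 for degrees 0…3.
(2 - q - q²) has coefficients 2,-1,-1,0,0,0,0,0,0,0,0,0,0,0 for degrees 0…13.
Multiplying by (1 + q + q⁵) gives running coefficients 2,1,-2,-1,0,2,-1,-1,0,0,0,0,0,0 for degrees 0…13.
Multiplying by (3 + q + q²) gives running coefficients 6,5,-3,-4,-3,5,-1,-2,-2,-1,0,0,0,0 for degrees 0…13.
Finally multiplying by (1 + q + q² + 3q⁴), the product of all factors after the first has coefficients 6,11,8,-2,8,13,-8,-10,-14,10,-6,-7,-6,-3 for degrees 0…13.
[q¹³] = 1·(-3) + 3·(-6) + 3·(-7) + 1·(-6) = -48.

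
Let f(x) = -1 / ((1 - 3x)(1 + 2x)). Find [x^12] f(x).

-320503

Partial fractions give a closed form: a_n = (-3/5)·3^n + (-2/5)·(-2)^n.
At n = 12: a_12 = -320503.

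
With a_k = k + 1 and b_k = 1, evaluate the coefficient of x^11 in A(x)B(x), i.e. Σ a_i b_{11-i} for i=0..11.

78

Write out a_i and b_{11-i} for i = 0,…,11 and sum the products.
Σ = 1·1 + 2·1 + 3·1 + 4·1 + 5·1 + 6·1 + 7·1 + 8·1 + 9·1 + 10·1 + 11·1 + 12·1 = 78.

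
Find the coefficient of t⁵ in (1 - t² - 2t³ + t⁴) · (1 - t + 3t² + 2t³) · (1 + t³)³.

-3

(1 - t² - 2t³ + t⁴) has coefficients 1,0,-1,-2,1 for degrees 0…4.
(1 - t + 3t² + 2t³) has coefficients 1,-1,3,2,0,0 for degrees 0…5.
Finally multiplying by (1 + t³)³, the product of all factors after the first has coefficients 1,-1,3,5,-3,9 for degrees 0…5.
[t⁵] = 1·9 − 1·5 − 2·3 + 1·(-1) = -3.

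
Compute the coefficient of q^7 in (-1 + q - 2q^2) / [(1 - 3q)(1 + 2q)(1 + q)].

Partial fractions give a closed form: a_n = (-2/5)·3^n + (-8/5)·(-2)^n + (1)·(-1)^n.
At n = 7: a_7 = -671.

-671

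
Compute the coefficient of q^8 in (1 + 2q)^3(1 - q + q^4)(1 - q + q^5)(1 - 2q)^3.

-4

(1 + 2q)^3 has coefficients 1,6,12,8 for degrees 0…3.
(1 - q + q^4) has coefficients 1,-1,0,0,1,0,0,0,0 for degrees 0…8.
Multiplying by (1 - q + q^5) gives running coefficients 1,-2,1,0,1,0,-1,0,0 for degrees 0…8.
Finally multiplying by (1 - 2q)^3, the product of all factors after the first has coefficients 1,-8,25,-38,29,-14,11,-2,-12 for degrees 0…8.
[q^8] = 1·(-12) + 6·(-2) + 12·11 + 8·(-14) = -4.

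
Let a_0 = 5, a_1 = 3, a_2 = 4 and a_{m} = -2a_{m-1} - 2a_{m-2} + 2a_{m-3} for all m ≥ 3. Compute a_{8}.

The ordinary generating function has denominator 1 + 2y + 2y^2 - 2y^3.
Iterating the recurrence: a_0,…,a_{8} = 5, 3, 4, -4, 6, 4, -28, 60, -56.

-56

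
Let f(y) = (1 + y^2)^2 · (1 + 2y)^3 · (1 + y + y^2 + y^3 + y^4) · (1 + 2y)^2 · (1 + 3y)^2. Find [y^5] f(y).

3776

(1 + y^2)^2 has coefficients 1,0,2,0,1 for degrees 0…4.
(1 + 2y)^3 has coefficients 1,6,12,8,0,0 for degrees 0…5.
Multiplying by (1 + y + y^2 + y^3 + y^4) gives running coefficients 1,7,19,27,27,26 for degrees 0…5.
Multiplying by (1 + 2y)^2 gives running coefficients 1,11,51,131,211,242 for degrees 0…5.
Finally multiplying by (1 + 3y)^2, the product of all factors after the first has coefficients 1,17,126,536,1456,2687 for degrees 0…5.
[y^5] = 1·2687 + 2·536 + 1·17 = 3776.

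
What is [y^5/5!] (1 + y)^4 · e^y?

501

The EGF product rule gives c_5 = Σ_{k_1+k_2=5} C(5; k_1,k_2) · ∏ g_i(k_i), where (1+y)^4 gives the falling factorial (4)_k; e^y gives (1)^k.
g_1(k) for k = 0…5: 1, 4, 12, 24, 24, 0.
g_2(k) for k = 0…5: 1, 1, 1, 1, 1, 1.
c_5 = Σ_k C(5,k)·g_1(k)·g_2(5−k) = 1·1·1 + 5·4·1 + 10·12·1 + 10·24·1 + 5·24·1 = 1 + 20 + 120 + 240 + 120 = 501.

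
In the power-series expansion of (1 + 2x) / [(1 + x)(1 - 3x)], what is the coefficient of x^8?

The denominator gives the recurrence a_n = 2a_(n−1) + 3a_(n−2) for n ≥ 2; the numerator fixes a_0 = 1, a_1 = 4.
Iterating: 1, 4, 11, 34, 101, 304, 911, 2734, 8201, so a_8 = 8201.

8201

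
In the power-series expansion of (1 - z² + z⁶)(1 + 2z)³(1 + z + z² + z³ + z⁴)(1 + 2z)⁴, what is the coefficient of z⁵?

(1 - z² + z⁶) has coefficients 1,0,-1,0,0,0 for degrees 0…5.
(1 + 2z)³ has coefficients 1,6,12,8,0,0 for degrees 0…5.
Multiplying by (1 + z + z² + z³ + z⁴) gives running coefficients 1,7,19,27,27,26 for degrees 0…5.
Finally multiplying by (1 + 2z)⁴, the product of all factors after the first has coefficients 1,15,99,379,939,1610 for degrees 0…5.
[z⁵] = 1·1610 − 1·379 = 1231.

1231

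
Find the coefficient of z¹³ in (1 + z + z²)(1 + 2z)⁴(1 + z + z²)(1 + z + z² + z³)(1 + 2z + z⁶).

553

(1 + z + z²) has coefficients 1,1,1 for degrees 0…2.
(1 + 2z)⁴ has coefficients 1,8,24,32,16,0,0,0,0,0,0,0,0,0 for degrees 0…13.
Multiplying by (1 + z + z²) gives running coefficients 1,9,33,64,72,48,16,0,0,0,0,0,0,0 for degrees 0…13.
Multiplying by (1 + z + z² + z³) gives running coefficients 1,10,43,107,178,217,200,136,64,16,0,0,0,0 for degrees 0…13.
Finally multiplying by (1 + 2z + z⁶), the product of all factors after the first has coefficients 1,12,63,193,392,573,635,546,379,251,210,217,200,136 for degrees 0…13.
[z¹³] = 1·136 + 1·200 + 1·217 = 553.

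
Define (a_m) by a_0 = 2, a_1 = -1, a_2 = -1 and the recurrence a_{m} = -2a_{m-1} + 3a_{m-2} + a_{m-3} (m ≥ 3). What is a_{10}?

The ordinary generating function has denominator 1 + 2y - 3y^2 - y^3.
Iterating the recurrence: a_0,…,a_{10} = 2, -1, -1, 1, -6, 14, -45, 126, -373, 1079, -3151.

-3151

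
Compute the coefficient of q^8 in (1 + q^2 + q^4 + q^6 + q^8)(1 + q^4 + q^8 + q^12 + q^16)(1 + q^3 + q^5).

(1 + q^2 + q^4 + q^6 + q^8) has coefficients 1,0,1,0,1,0,1,0,1 for degrees 0…8.
(1 + q^4 + q^8 + q^12 + q^16) has coefficients 1,0,0,0,1,0,0,0,1 for degrees 0…8.
Finally multiplying by (1 + q^3 + q^5), the product of all factors after the first has coefficients 1,0,0,1,1,1,0,1,1 for degrees 0…8.
[q^8] = 1·1 + 1·0 + 1·1 + 1·0 + 1·1 = 3.

3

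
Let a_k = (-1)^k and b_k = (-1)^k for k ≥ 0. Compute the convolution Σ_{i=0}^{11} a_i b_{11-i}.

-12

Write out a_i and b_{11-i} for i = 0,…,11 and sum the products.
Σ = 1·(-1) − 1·1 + 1·(-1) − 1·1 + 1·(-1) − 1·1 + 1·(-1) − 1·1 + 1·(-1) − 1·1 + 1·(-1) − 1·1 = -12.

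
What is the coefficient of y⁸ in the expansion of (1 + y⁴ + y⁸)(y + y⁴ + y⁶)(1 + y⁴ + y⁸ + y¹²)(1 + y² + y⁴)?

(1 + y⁴ + y⁸) has coefficients 1,0,0,0,1,0,0,0,1 for degrees 0…8.
(y + y⁴ + y⁶) has coefficients 0,1,0,0,1,0,1,0,0 for degrees 0…8.
Multiplying by (1 + y⁴ + y⁸ + y¹²) gives running coefficients 0,1,0,0,1,1,1,0,1 for degrees 0…8.
Finally multiplying by (1 + y² + y⁴), the product of all factors after the first has coefficients 0,1,0,1,1,2,2,1,3 for degrees 0…8.
[y⁸] = 1·3 + 1·1 + 1·0 = 4.

4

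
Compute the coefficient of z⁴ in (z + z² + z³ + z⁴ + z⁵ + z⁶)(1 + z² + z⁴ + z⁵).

2

(z + z² + z³ + z⁴ + z⁵ + z⁶) has coefficients 0,1,1,1,1 for degrees 0…4.
(1 + z² + z⁴ + z⁵) has coefficients 1,0,1,0,1 for degrees 0…4.
[z⁴] = 1·0 + 1·1 + 1·0 + 1·1 = 2.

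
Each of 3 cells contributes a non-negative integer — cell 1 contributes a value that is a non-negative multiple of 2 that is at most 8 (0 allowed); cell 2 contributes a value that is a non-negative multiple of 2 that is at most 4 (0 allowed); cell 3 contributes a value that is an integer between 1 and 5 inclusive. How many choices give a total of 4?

3

The generating function for the choices is (1 + t^2 + t^4 + t^6 + t^8)·(1 + t^2 + t^4)·(t + t^2 + t^3 + t^4 + t^5); the count is [t^4].
(1 + t^2 + t^4 + t^6 + t^8) has coefficients 1,0,1,0,1 for degrees 0…4.
(1 + t^2 + t^4) has coefficients 1,0,1,0,1 for degrees 0…4.
Finally multiplying by (t + t^2 + t^3 + t^4 + t^5), the product of all factors after the first has coefficients 0,1,1,2,2 for degrees 0…4.
[t^4] = 1·2 + 1·1 + 1·0 = 3.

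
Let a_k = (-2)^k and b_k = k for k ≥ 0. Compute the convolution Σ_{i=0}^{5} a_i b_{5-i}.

This is [x^5] in the product of the two ordinary generating functions.
Σ = 1·5 − 2·4 + 4·3 − 8·2 + 16·1 − 32·0 = 9.

9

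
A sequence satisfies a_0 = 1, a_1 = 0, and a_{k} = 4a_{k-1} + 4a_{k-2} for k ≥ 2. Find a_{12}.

23515136

The ordinary generating function has denominator 1 - 4z - 4z^2.
Iterating the recurrence: a_0,…,a_{12} = 1, 0, 4, 16, 80, 384, 1856, 8960, 43264, 208896, 1008640, 4870144, 23515136.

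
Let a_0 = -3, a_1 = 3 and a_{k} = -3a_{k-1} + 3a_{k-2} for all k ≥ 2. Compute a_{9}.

189783

The ordinary generating function has denominator 1 + 3t - 3t^2.
Iterating the recurrence: a_0,…,a_{9} = -3, 3, -18, 63, -243, 918, -3483, 13203, -50058, 189783.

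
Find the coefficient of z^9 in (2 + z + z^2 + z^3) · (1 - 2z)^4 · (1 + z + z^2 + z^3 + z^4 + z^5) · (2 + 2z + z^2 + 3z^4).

35

(2 + z + z^2 + z^3) has coefficients 2,1,1,1 for degrees 0…3.
(1 - 2z)^4 has coefficients 1,-8,24,-32,16,0,0,0,0,0 for degrees 0…9.
Multiplying by (1 + z + z^2 + z^3 + z^4 + z^5) gives running coefficients 1,-7,17,-15,1,1,0,8,-16,16 for degrees 0…9.
Finally multiplying by (2 + 2z + z^2 + 3z^4), the product of all factors after the first has coefficients 2,-12,21,-3,-8,-32,54,-28,-13,11 for degrees 0…9.
[z^9] = 2·11 + 1·(-13) + 1·(-28) + 1·54 = 35.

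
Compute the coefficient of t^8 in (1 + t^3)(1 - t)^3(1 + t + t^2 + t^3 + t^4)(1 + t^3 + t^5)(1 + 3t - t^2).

(1 + t^3) has coefficients 1,0,0,1 for degrees 0…3.
(1 - t)^3 has coefficients 1,-3,3,-1,0,0,0,0,0 for degrees 0…8.
Multiplying by (1 + t + t^2 + t^3 + t^4) gives running coefficients 1,-2,1,0,0,-1,2,-1,0 for degrees 0…8.
Multiplying by (1 + t^3 + t^5) gives running coefficients 1,-2,1,1,-2,1,0,0,-1 for degrees 0…8.
Finally multiplying by (1 + 3t - t^2), the product of all factors after the first has coefficients 1,1,-6,6,0,-6,5,-1,-1 for degrees 0…8.
[t^8] = 1·(-1) + 1·(-6) = -7.

-7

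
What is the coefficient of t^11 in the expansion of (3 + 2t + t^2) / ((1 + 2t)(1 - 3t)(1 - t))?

The denominator gives the recurrence a_n = 2a_(n−1) + 5a_(n−2) − 6a_(n−3) for n ≥ 3; the numerator fixes a_0 = 3, a_1 = 8, a_2 = 32.
Iterating: 3, 8, 32, 86, 284, 806, 2516, 7358, 22460, 66614, 201380, 601070, so a_11 = 601070.

601070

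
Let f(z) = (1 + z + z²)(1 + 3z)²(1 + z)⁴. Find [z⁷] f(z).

(1 + z + z²) has coefficients 1,1,1 for degrees 0…2.
(1 + 3z)² has coefficients 1,6,9,0,0,0,0,0 for degrees 0…7.
Finally multiplying by (1 + z)⁴, the product of all factors after the first has coefficients 1,10,39,76,79,42,9,0 for degrees 0…7.
[z⁷] = 1·0 + 1·9 + 1·42 = 51.

51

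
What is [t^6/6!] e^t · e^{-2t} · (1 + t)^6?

-185

The EGF product rule gives c_6 = Σ_{k_1+k_2+k_3=6} C(6; k_1,k_2,k_3) · ∏ g_i(k_i), where e^t gives (1)^k; e^{-2t} gives (-2)^k; (1+t)^6 gives the falling factorial (6)_k.
g_1(k) for k = 0…6: 1, 1, 1, 1, 1, 1, 1.
g_2(k) for k = 0…6: 1, -2, 4, -8, 16, -32, 64.
g_3(k) for k = 0…6: 1, 6, 30, 120, 360, 720, 720.
First combine the last two factors: h(k) = Σ_j C(k,j)·g_2(j)·g_3(k−j) for k = 0…6: 1, 4, 10, 4, -56, -32, 592.
c_6 = Σ_k C(6,k)·g_1(k)·h(6−k) = 1·1·592 + 6·1·(-32) + 15·1·(-56) + 20·1·4 + 15·1·10 + 6·1·4 + 1·1·1 = 592 − 192 − 840 + 80 + 150 + 24 + 1 = -185.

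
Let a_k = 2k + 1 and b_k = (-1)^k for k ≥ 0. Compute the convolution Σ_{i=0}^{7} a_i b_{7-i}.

The convolution is the t^7 coefficient of A(t)B(t).
Σ = 1·(-1) + 3·1 + 5·(-1) + 7·1 + 9·(-1) + 11·1 + 13·(-1) + 15·1 = 8.

8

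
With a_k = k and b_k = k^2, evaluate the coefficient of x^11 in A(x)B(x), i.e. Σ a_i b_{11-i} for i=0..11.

1210

The convolution is the x^11 coefficient of A(x)B(x).
Σ = 0·121 + 1·100 + 2·81 + 3·64 + 4·49 + 5·36 + 6·25 + 7·16 + 8·9 + 9·4 + 10·1 + 11·0 = 1210.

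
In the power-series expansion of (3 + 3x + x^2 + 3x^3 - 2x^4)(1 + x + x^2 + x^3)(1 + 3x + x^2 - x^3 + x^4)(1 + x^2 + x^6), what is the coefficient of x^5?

60

(3 + 3x + x^2 + 3x^3 - 2x^4) has coefficients 3,3,1,3,-2 for degrees 0…4.
(1 + x + x^2 + x^3) has coefficients 1,1,1,1,0,0 for degrees 0…5.
Multiplying by (1 + 3x + x^2 - x^3 + x^4) gives running coefficients 1,4,5,4,4,1 for degrees 0…5.
Finally multiplying by (1 + x^2 + x^6), the product of all factors after the first has coefficients 1,4,6,8,9,5 for degrees 0…5.
[x^5] = 3·5 + 3·9 + 1·8 + 3·6 − 2·4 = 60.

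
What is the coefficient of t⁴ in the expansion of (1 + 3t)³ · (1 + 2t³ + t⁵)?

18

(1 + 3t)³ has coefficients 1,9,27,27 for degrees 0…3.
(1 + 2t³ + t⁵) has coefficients 1,0,0,2,0 for degrees 0…4.
[t⁴] = 1·0 + 9·2 + 27·0 + 27·0 = 18.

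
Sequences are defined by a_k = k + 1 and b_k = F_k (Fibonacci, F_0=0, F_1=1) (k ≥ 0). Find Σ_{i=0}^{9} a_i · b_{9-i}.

221

The convolution is the x^9 coefficient of A(x)B(x).
Σ = 1·34 + 2·21 + 3·13 + 4·8 + 5·5 + 6·3 + 7·2 + 8·1 + 9·1 + 10·0 = 221.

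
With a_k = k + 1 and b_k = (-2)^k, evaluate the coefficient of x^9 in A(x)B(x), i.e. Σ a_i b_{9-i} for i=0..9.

This is [x^9] in the product of the two ordinary generating functions.
Σ = 1·(-512) + 2·256 + 3·(-128) + 4·64 + 5·(-32) + 6·16 + 7·(-8) + 8·4 + 9·(-2) + 10·1 = -224.

-224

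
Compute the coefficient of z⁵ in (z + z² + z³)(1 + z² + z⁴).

2

(z + z² + z³) has coefficients 0,1,1,1 for degrees 0…3.
(1 + z² + z⁴) has coefficients 1,0,1,0,1,0 for degrees 0…5.
[z⁵] = 1·1 + 1·0 + 1·1 = 2.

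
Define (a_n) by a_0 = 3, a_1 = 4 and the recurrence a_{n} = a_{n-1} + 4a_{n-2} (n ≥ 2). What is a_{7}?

The ordinary generating function has denominator 1 - q - 4q^2.
Iterating the recurrence: a_0,…,a_{7} = 3, 4, 16, 32, 96, 224, 608, 1504.

1504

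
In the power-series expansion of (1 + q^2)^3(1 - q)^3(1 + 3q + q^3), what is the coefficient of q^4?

(1 + q^2)^3 has coefficients 1,0,3,0,3 for degrees 0…4.
(1 - q)^3 has coefficients 1,-3,3,-1,0 for degrees 0…4.
Finally multiplying by (1 + 3q + q^3), the product of all factors after the first has coefficients 1,0,-6,9,-6 for degrees 0…4.
[q^4] = 1·(-6) + 3·(-6) + 3·1 = -21.

-21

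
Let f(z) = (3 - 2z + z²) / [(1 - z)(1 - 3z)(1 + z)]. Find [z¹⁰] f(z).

The denominator gives the recurrence a_n = 3a_(n−1) + a_(n−2) − 3a_(n−3) for n ≥ 3; the numerator fixes a_0 = 3, a_1 = 7, a_2 = 25.
Iterating: 3, 7, 25, 73, 223, 667, 2005, 6013, 18043, 54127, 162385, so a_10 = 162385.

162385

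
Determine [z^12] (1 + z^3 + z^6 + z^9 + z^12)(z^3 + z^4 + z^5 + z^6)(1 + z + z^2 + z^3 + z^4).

7

(1 + z^3 + z^6 + z^9 + z^12) has coefficients 1,0,0,1,0,0,1,0,0,1,0,0,1 for degrees 0…12.
(z^3 + z^4 + z^5 + z^6) has coefficients 0,0,0,1,1,1,1,0,0,0,0,0,0 for degrees 0…12.
Finally multiplying by (1 + z + z^2 + z^3 + z^4), the product of all factors after the first has coefficients 0,0,0,1,2,3,4,4,3,2,1,0,0 for degrees 0…12.
[z^12] = 1·0 + 1·2 + 1·4 + 1·1 + 1·0 = 7.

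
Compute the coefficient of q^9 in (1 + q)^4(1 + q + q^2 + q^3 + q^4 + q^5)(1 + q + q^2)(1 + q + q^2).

(1 + q)^4 has coefficients 1,4,6,4,1 for degrees 0…4.
(1 + q + q^2 + q^3 + q^4 + q^5) has coefficients 1,1,1,1,1,1,0,0,0,0 for degrees 0…9.
Multiplying by (1 + q + q^2) gives running coefficients 1,2,3,3,3,3,2,1,0,0 for degrees 0…9.
Finally multiplying by (1 + q + q^2), the product of all factors after the first has coefficients 1,3,6,8,9,9,8,6,3,1 for degrees 0…9.
[q^9] = 1·1 + 4·3 + 6·6 + 4·8 + 1·9 = 90.

90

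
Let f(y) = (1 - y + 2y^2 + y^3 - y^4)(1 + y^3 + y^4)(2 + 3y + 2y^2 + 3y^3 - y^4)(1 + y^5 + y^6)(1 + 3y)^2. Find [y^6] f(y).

(1 - y + 2y^2 + y^3 - y^4) has coefficients 1,-1,2,1,-1 for degrees 0…4.
(1 + y^3 + y^4) has coefficients 1,0,0,1,1,0,0 for degrees 0…6.
Multiplying by (2 + 3y + 2y^2 + 3y^3 - y^4) gives running coefficients 2,3,2,5,4,5,5 for degrees 0…6.
Multiplying by (1 + y^5 + y^6) gives running coefficients 2,3,2,5,4,7,10 for degrees 0…6.
Finally multiplying by (1 + 3y)^2, the product of all factors after the first has coefficients 2,15,38,44,52,76,88 for degrees 0…6.
[y^6] = 1·88 − 1·76 + 2·52 + 1·44 − 1·38 = 122.

122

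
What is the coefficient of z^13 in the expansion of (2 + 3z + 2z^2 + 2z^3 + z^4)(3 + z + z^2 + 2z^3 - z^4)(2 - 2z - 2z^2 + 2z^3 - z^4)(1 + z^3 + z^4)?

3

(2 + 3z + 2z^2 + 2z^3 + z^4) has coefficients 2,3,2,2,1 for degrees 0…4.
(3 + z + z^2 + 2z^3 - z^4) has coefficients 3,1,1,2,-1,0,0,0,0,0,0,0,0,0 for degrees 0…13.
Multiplying by (2 - 2z - 2z^2 + 2z^3 - z^4) gives running coefficients 6,-4,-6,6,-9,-1,5,-4,1,0,0,0,0,0 for degrees 0…13.
Finally multiplying by (1 + z^3 + z^4), the product of all factors after the first has coefficients 6,-4,-6,12,-7,-11,5,-7,-9,4,1,-3,1,0 for degrees 0…13.
[z^13] = 2·0 + 3·1 + 2·(-3) + 2·1 + 1·4 = 3.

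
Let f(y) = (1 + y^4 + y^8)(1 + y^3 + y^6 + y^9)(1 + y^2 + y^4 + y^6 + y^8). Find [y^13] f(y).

(1 + y^4 + y^8) has coefficients 1,0,0,0,1,0,0,0,1 for degrees 0…8.
(1 + y^3 + y^6 + y^9) has coefficients 1,0,0,1,0,0,1,0,0,1,0,0,0,0 for degrees 0…13.
Finally multiplying by (1 + y^2 + y^4 + y^6 + y^8), the product of all factors after the first has coefficients 1,0,1,1,1,1,2,1,2,2,1,2,1,1 for degrees 0…13.
[y^13] = 1·1 + 1·2 + 1·1 = 4.

4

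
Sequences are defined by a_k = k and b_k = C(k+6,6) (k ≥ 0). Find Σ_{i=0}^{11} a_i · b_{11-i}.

43758

The convolution is the t^11 coefficient of A(t)B(t).
Σ = 0·12376 + 1·8008 + 2·5005 + 3·3003 + 4·1716 + 5·924 + 6·462 + 7·210 + 8·84 + 9·28 + 10·7 + 11·1 = 43758.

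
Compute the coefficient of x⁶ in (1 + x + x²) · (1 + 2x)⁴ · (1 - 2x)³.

(1 + x + x²) has coefficients 1,1,1 for degrees 0…2.
(1 + 2x)⁴ has coefficients 1,8,24,32,16,0,0 for degrees 0…6.
Finally multiplying by (1 - 2x)³, the product of all factors after the first has coefficients 1,2,-12,-24,48,96,-64 for degrees 0…6.
[x⁶] = 1·(-64) + 1·96 + 1·48 = 80.

80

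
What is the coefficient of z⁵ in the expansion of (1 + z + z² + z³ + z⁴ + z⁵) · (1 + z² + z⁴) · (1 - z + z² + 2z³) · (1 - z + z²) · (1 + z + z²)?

9

(1 + z + z² + z³ + z⁴ + z⁵) has coefficients 1,1,1,1,1,1 for degrees 0…5.
(1 + z² + z⁴) has coefficients 1,0,1,0,1,0 for degrees 0…5.
Multiplying by (1 - z + z² + 2z³) gives running coefficients 1,-1,2,1,2,1 for degrees 0…5.
Multiplying by (1 - z + z²) gives running coefficients 1,-2,4,-2,3,0 for degrees 0…5.
Finally multiplying by (1 + z + z²), the product of all factors after the first has coefficients 1,-1,3,0,5,1 for degrees 0…5.
[z⁵] = 1·1 + 1·5 + 1·0 + 1·3 + 1·(-1) + 1·1 = 9.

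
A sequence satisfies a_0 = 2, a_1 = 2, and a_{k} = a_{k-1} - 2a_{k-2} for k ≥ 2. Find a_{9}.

The ordinary generating function has denominator 1 - q + 2q^2.
Iterating the recurrence: a_0,…,a_{9} = 2, 2, -2, -6, -2, 10, 14, -6, -34, -22.

-22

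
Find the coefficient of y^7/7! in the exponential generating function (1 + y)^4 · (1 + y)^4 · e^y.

394353

The EGF product rule gives c_7 = Σ_{k_1+k_2+k_3=7} C(7; k_1,k_2,k_3) · ∏ g_i(k_i), where (1+y)^4 gives the falling factorial (4)_k; (1+y)^4 gives the falling factorial (4)_k; e^y gives (1)^k.
g_1(k) for k = 0…7: 1, 4, 12, 24, 24, 0, 0, 0.
g_2(k) for k = 0…7: 1, 4, 12, 24, 24, 0, 0, 0.
g_3(k) for k = 0…7: 1, 1, 1, 1, 1, 1, 1, 1.
First combine the last two factors: h(k) = Σ_j C(k,j)·g_2(j)·g_3(k−j) for k = 0…7: 1, 5, 21, 73, 209, 501, 1045, 1961.
c_7 = Σ_k C(7,k)·g_1(k)·h(7−k) = 1·1·1961 + 7·4·1045 + 21·12·501 + 35·24·209 + 35·24·73 = 1961 + 29260 + 126252 + 175560 + 61320 = 394353.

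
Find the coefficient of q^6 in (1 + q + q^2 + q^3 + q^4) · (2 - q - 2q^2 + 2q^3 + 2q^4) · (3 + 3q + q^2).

(1 + q + q^2 + q^3 + q^4) has coefficients 1,1,1,1,1 for degrees 0…4.
(2 - q - 2q^2 + 2q^3 + 2q^4) has coefficients 2,-1,-2,2,2,0,0 for degrees 0…6.
Finally multiplying by (3 + 3q + q^2), the product of all factors after the first has coefficients 6,3,-7,-1,10,8,2 for degrees 0…6.
[q^6] = 1·2 + 1·8 + 1·10 + 1·(-1) + 1·(-7) = 12.

12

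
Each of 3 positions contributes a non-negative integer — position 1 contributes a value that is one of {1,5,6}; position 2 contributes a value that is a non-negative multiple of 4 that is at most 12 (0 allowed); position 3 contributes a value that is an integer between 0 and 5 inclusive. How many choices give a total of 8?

The generating function for the choices is (q + q^5 + q^6)·(1 + q^4 + q^8 + q^12)·(1 + q + q^2 + q^3 + q^4 + q^5); the count is [q^8].
(q + q^5 + q^6) has coefficients 0,1,0,0,0,1,1 for degrees 0…6.
(1 + q^4 + q^8 + q^12) has coefficients 1,0,0,0,1,0,0,0,1 for degrees 0…8.
Finally multiplying by (1 + q + q^2 + q^3 + q^4 + q^5), the product of all factors after the first has coefficients 1,1,1,1,2,2,1,1,2 for degrees 0…8.
[q^8] = 1·1 + 1·1 + 1·1 = 3.

3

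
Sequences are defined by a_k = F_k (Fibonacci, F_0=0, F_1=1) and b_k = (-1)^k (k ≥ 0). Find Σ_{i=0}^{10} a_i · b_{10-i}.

This is [x^10] in the product of the two ordinary generating functions.
Σ = 0·1 + 1·(-1) + 1·1 + 2·(-1) + 3·1 + 5·(-1) + 8·1 + 13·(-1) + 21·1 + 34·(-1) + 55·1 = 33.

33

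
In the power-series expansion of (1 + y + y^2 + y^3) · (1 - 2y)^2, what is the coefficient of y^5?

4

(1 + y + y^2 + y^3) has coefficients 1,1,1,1 for degrees 0…3.
(1 - 2y)^2 has coefficients 1,-4,4,0,0,0 for degrees 0…5.
[y^5] = 1·0 + 1·0 + 1·0 + 1·4 = 4.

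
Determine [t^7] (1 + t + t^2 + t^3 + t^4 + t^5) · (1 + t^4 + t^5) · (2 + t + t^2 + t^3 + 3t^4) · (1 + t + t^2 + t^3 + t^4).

(1 + t + t^2 + t^3 + t^4 + t^5) has coefficients 1,1,1,1,1,1 for degrees 0…5.
(1 + t^4 + t^5) has coefficients 1,0,0,0,1,1,0,0 for degrees 0…7.
Multiplying by (2 + t + t^2 + t^3 + 3t^4) gives running coefficients 2,1,1,1,5,3,2,2 for degrees 0…7.
Finally multiplying by (1 + t + t^2 + t^3 + t^4), the product of all factors after the first has coefficients 2,3,4,5,10,11,12,13 for degrees 0…7.
[t^7] = 1·13 + 1·12 + 1·11 + 1·10 + 1·5 + 1·4 = 55.

55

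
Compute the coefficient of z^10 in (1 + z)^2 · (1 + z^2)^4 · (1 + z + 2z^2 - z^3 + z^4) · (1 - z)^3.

(1 + z)^2 has coefficients 1,2,1 for degrees 0…2.
(1 + z^2)^4 has coefficients 1,0,4,0,6,0,4,0,1,0,0 for degrees 0…10.
Multiplying by (1 + z + 2z^2 - z^3 + z^4) gives running coefficients 1,1,6,3,15,2,20,-2,15,-3,6 for degrees 0…10.
Finally multiplying by (1 - z)^3, the product of all factors after the first has coefficients 1,-2,6,-13,23,-40,56,-71,79,-74,62 for degrees 0…10.
[z^10] = 1·62 + 2·(-74) + 1·79 = -7.

-7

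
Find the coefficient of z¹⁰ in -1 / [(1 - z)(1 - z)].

-11

The denominator gives the recurrence a_n = 2a_(n−1) − a_(n−2) for n ≥ 2; the numerator fixes a_0 = -1, a_1 = -2.
Iterating: -1, -2, -3, -4, -5, -6, -7, -8, -9, -10, -11, so a_10 = -11.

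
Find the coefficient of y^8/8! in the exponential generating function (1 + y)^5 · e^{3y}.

The EGF product rule gives c_8 = Σ_{k_1+k_2=8} C(8; k_1,k_2) · ∏ g_i(k_i), where (1+y)^5 gives the falling factorial (5)_k; e^{3y} gives (3)^k.
g_1(k) for k = 0…8: 1, 5, 20, 60, 120, 120, 0, 0, 0.
g_2(k) for k = 0…8: 1, 3, 9, 27, 81, 243, 729, 2187, 6561.
c_8 = Σ_k C(8,k)·g_1(k)·g_2(8−k) = 1·1·6561 + 8·5·2187 + 28·20·729 + 56·60·243 + 70·120·81 + 56·120·27 = 6561 + 87480 + 408240 + 816480 + 680400 + 181440 = 2180601.

2180601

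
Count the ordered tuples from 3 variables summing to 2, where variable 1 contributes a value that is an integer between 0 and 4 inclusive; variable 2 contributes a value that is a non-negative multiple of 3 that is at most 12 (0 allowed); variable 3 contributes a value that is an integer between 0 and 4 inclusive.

3

The generating function for the choices is (1 + z + z² + z³ + z⁴)·(1 + z³ + z⁶ + z⁹ + z¹²)·(1 + z + z² + z³ + z⁴); the count is [z²].
(1 + z + z² + z³ + z⁴) has coefficients 1,1,1 for degrees 0…2.
(1 + z³ + z⁶ + z⁹ + z¹²) has coefficients 1,0,0 for degrees 0…2.
Finally multiplying by (1 + z + z² + z³ + z⁴), the product of all factors after the first has coefficients 1,1,1 for degrees 0…2.
[z²] = 1·1 + 1·1 + 1·1 = 3.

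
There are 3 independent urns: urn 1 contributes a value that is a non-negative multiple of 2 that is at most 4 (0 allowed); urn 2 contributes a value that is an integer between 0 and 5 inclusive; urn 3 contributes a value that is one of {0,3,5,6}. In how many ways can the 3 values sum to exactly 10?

8

The generating function for the choices is (1 + y² + y⁴)·(1 + y + y² + y³ + y⁴ + y⁵)·(1 + y³ + y⁵ + y⁶); the count is [y¹⁰].
(1 + y² + y⁴) has coefficients 1,0,1,0,1 for degrees 0…4.
(1 + y + y² + y³ + y⁴ + y⁵) has coefficients 1,1,1,1,1,1,0,0,0,0,0 for degrees 0…10.
Finally multiplying by (1 + y³ + y⁵ + y⁶), the product of all factors after the first has coefficients 1,1,1,2,2,3,3,3,3,2,2 for degrees 0…10.
[y¹⁰] = 1·2 + 1·3 + 1·3 = 8.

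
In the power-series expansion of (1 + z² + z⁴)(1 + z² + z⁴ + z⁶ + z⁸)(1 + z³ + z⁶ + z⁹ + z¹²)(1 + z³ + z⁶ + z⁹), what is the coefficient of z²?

2

(1 + z² + z⁴) has coefficients 1,0,1 for degrees 0…2.
(1 + z² + z⁴ + z⁶ + z⁸) has coefficients 1,0,1 for degrees 0…2.
Multiplying by (1 + z³ + z⁶ + z⁹ + z¹²) gives running coefficients 1,0,1 for degrees 0…2.
Finally multiplying by (1 + z³ + z⁶ + z⁹), the product of all factors after the first has coefficients 1,0,1 for degrees 0…2.
[z²] = 1·1 + 1·1 = 2.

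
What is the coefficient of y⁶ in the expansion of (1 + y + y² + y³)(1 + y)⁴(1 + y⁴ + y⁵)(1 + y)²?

71

(1 + y + y² + y³) has coefficients 1,1,1,1 for degrees 0…3.
(1 + y)⁴ has coefficients 1,4,6,4,1,0,0 for degrees 0…6.
Multiplying by (1 + y⁴ + y⁵) gives running coefficients 1,4,6,4,2,5,10 for degrees 0…6.
Finally multiplying by (1 + y)², the product of all factors after the first has coefficients 1,6,15,20,16,13,22 for degrees 0…6.
[y⁶] = 1·22 + 1·13 + 1·16 + 1·20 = 71.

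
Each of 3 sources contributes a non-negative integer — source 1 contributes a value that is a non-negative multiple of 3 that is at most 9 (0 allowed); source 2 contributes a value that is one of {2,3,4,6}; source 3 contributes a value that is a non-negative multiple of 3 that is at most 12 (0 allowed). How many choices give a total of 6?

3

The generating function for the choices is (1 + z³ + z⁶ + z⁹)·(z² + z³ + z⁴ + z⁶)·(1 + z³ + z⁶ + z⁹ + z¹²); the count is [z⁶].
(1 + z³ + z⁶ + z⁹) has coefficients 1,0,0,1,0,0,1 for degrees 0…6.
(z² + z³ + z⁴ + z⁶) has coefficients 0,0,1,1,1,0,1 for degrees 0…6.
Finally multiplying by (1 + z³ + z⁶ + z⁹ + z¹²), the product of all factors after the first has coefficients 0,0,1,1,1,1,2 for degrees 0…6.
[z⁶] = 1·2 + 1·1 + 1·0 = 3.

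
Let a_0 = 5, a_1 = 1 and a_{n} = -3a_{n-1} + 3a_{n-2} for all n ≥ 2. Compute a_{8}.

27540

The ordinary generating function has denominator 1 + 3z - 3z^2.
Iterating the recurrence: a_0,…,a_{8} = 5, 1, 12, -33, 135, -504, 1917, -7263, 27540.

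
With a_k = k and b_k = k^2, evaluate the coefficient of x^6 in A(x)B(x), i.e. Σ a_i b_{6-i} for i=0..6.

105

This is [x^6] in the product of the two ordinary generating functions.
Σ = 0·36 + 1·25 + 2·16 + 3·9 + 4·4 + 5·1 + 6·0 = 105.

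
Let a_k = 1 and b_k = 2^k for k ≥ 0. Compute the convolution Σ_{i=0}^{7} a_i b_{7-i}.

255

This is [x^7] in the product of the two ordinary generating functions.
Σ = 1·128 + 1·64 + 1·32 + 1·16 + 1·8 + 1·4 + 1·2 + 1·1 = 255.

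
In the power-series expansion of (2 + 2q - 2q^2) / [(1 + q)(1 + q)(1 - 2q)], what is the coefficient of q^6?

The denominator gives the recurrence a_n = 3a_(n−2) + 2a_(n−3) for n ≥ 3; the numerator fixes a_0 = 2, a_1 = 2, a_2 = 4.
Iterating: 2, 2, 4, 10, 16, 38, 68, so a_6 = 68.

68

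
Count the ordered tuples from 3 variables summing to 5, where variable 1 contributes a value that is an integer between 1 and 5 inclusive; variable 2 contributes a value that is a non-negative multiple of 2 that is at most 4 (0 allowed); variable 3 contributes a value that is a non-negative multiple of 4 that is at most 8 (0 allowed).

The generating function for the choices is (q + q² + q³ + q⁴ + q⁵)·(1 + q² + q⁴)·(1 + q⁴ + q⁸); the count is [q⁵].
(q + q² + q³ + q⁴ + q⁵) has coefficients 0,1,1,1,1,1 for degrees 0…5.
(1 + q² + q⁴) has coefficients 1,0,1,0,1,0 for degrees 0…5.
Finally multiplying by (1 + q⁴ + q⁸), the product of all factors after the first has coefficients 1,0,1,0,2,0 for degrees 0…5.
[q⁵] = 1·2 + 1·0 + 1·1 + 1·0 + 1·1 = 4.

4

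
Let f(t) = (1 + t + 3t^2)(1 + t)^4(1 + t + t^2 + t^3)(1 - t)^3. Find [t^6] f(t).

(1 + t + 3t^2) has coefficients 1,1,3 for degrees 0…2.
(1 + t)^4 has coefficients 1,4,6,4,1,0,0 for degrees 0…6.
Multiplying by (1 + t + t^2 + t^3) gives running coefficients 1,5,11,15,15,11,5 for degrees 0…6.
Finally multiplying by (1 - t)^3, the product of all factors after the first has coefficients 1,2,-1,-4,-2,0,2 for degrees 0…6.
[t^6] = 1·2 + 1·0 + 3·(-2) = -4.

-4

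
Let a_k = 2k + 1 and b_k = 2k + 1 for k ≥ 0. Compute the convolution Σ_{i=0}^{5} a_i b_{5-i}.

The convolution is the t^5 coefficient of A(t)B(t).
Σ = 1·11 + 3·9 + 5·7 + 7·5 + 9·3 + 11·1 = 146.

146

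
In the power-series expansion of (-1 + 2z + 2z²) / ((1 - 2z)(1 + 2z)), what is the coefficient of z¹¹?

The denominator gives the recurrence a_n = 4a_(n−2) for n ≥ 3; the numerator fixes a_0 = -1, a_1 = 2, a_2 = -2.
Iterating: -1, 2, -2, 8, -8, 32, -32, 128, -128, 512, -512, 2048, so a_11 = 2048.

2048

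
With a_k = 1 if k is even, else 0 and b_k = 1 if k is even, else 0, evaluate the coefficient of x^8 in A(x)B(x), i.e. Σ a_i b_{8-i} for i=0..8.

This is [x^8] in the product of the two ordinary generating functions.
Σ = 1·1 + 0·0 + 1·1 + 0·0 + 1·1 + 0·0 + 1·1 + 0·0 + 1·1 = 5.

5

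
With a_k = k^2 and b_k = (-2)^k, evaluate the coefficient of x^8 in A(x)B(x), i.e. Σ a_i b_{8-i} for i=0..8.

Write out a_i and b_{8-i} for i = 0,…,8 and sum the products.
Σ = 0·256 + 1·(-128) + 4·64 + 9·(-32) + 16·16 + 25·(-8) + 36·4 + 49·(-2) + 64·1 = 6.

6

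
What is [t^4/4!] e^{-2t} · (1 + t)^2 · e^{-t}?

The EGF product rule gives c_4 = Σ_{k_1+k_2+k_3=4} C(4; k_1,k_2,k_3) · ∏ g_i(k_i), where e^{-2t} gives (-2)^k; (1+t)^2 gives the falling factorial (2)_k; e^{-t} gives (-1)^k.
g_1(k) for k = 0…4: 1, -2, 4, -8, 16.
g_2(k) for k = 0…4: 1, 2, 2, 0, 0.
g_3(k) for k = 0…4: 1, -1, 1, -1, 1.
First combine the last two factors: h(k) = Σ_j C(k,j)·g_2(j)·g_3(k−j) for k = 0…4: 1, 1, -1, -1, 5.
c_4 = Σ_k C(4,k)·g_1(k)·h(4−k) = 1·1·5 + 4·(-2)·(-1) + 6·4·(-1) + 4·(-8)·1 + 1·16·1 = 5 + 8 − 24 − 32 + 16 = -27.

-27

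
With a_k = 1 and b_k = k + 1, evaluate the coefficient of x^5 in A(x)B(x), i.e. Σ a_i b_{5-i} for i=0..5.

21

Write out a_i and b_{5-i} for i = 0,…,5 and sum the products.
Σ = 1·6 + 1·5 + 1·4 + 1·3 + 1·2 + 1·1 = 21.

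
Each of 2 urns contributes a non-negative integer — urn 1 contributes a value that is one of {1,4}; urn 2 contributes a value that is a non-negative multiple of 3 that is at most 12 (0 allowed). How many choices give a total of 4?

The generating function for the choices is (q + q⁴)·(1 + q³ + q⁶ + q⁹ + q¹²); the count is [q⁴].
(q + q⁴) has coefficients 0,1,0,0,1 for degrees 0…4.
(1 + q³ + q⁶ + q⁹ + q¹²) has coefficients 1,0,0,1,0 for degrees 0…4.
[q⁴] = 1·1 + 1·1 = 2.

2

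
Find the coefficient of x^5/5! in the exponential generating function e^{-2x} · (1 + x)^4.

The EGF product rule gives c_5 = Σ_{k_1+k_2=5} C(5; k_1,k_2) · ∏ g_i(k_i), where e^{-2x} gives (-2)^k; (1+x)^4 gives the falling factorial (4)_k.
g_1(k) for k = 0…5: 1, -2, 4, -8, 16, -32.
g_2(k) for k = 0…5: 1, 4, 12, 24, 24, 0.
c_5 = Σ_k C(5,k)·g_1(k)·g_2(5−k) = 5·(-2)·24 + 10·4·24 + 10·(-8)·12 + 5·16·4 + 1·(-32)·1 = −240 + 960 − 960 + 320 − 32 = 48.

48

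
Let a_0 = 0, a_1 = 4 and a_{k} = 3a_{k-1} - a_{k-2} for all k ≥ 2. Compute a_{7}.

The ordinary generating function has denominator 1 - 3x + x^2.
Iterating the recurrence: a_0,…,a_{7} = 0, 4, 12, 32, 84, 220, 576, 1508.

1508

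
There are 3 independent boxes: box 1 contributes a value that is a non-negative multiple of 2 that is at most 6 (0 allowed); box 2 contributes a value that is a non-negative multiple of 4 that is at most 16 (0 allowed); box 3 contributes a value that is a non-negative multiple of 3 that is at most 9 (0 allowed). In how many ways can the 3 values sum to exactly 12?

The generating function for the choices is (1 + z² + z⁴ + z⁶)·(1 + z⁴ + z⁸ + z¹² + z¹⁶)·(1 + z³ + z⁶ + z⁹); the count is [z¹²].
(1 + z² + z⁴ + z⁶) has coefficients 1,0,1,0,1,0,1 for degrees 0…6.
(1 + z⁴ + z⁸ + z¹² + z¹⁶) has coefficients 1,0,0,0,1,0,0,0,1,0,0,0,1 for degrees 0…12.
Finally multiplying by (1 + z³ + z⁶ + z⁹), the product of all factors after the first has coefficients 1,0,0,1,1,0,1,1,1,1,1,1,1 for degrees 0…12.
[z¹²] = 1·1 + 1·1 + 1·1 + 1·1 = 4.

4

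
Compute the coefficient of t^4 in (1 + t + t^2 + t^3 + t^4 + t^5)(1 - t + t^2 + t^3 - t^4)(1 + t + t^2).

4

(1 + t + t^2 + t^3 + t^4 + t^5) has coefficients 1,1,1,1,1 for degrees 0…4.
(1 - t + t^2 + t^3 - t^4) has coefficients 1,-1,1,1,-1 for degrees 0…4.
Finally multiplying by (1 + t + t^2), the product of all factors after the first has coefficients 1,0,1,1,1 for degrees 0…4.
[t^4] = 1·1 + 1·1 + 1·1 + 1·0 + 1·1 = 4.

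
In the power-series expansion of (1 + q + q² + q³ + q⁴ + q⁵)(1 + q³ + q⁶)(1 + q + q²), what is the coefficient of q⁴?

(1 + q + q² + q³ + q⁴ + q⁵) has coefficients 1,1,1,1,1 for degrees 0…4.
(1 + q³ + q⁶) has coefficients 1,0,0,1,0 for degrees 0…4.
Finally multiplying by (1 + q + q²), the product of all factors after the first has coefficients 1,1,1,1,1 for degrees 0…4.
[q⁴] = 1·1 + 1·1 + 1·1 + 1·1 + 1·1 = 5.

5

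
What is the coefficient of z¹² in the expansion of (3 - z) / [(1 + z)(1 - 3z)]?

The denominator gives the recurrence a_n = 2a_(n−1) + 3a_(n−2) for n ≥ 2; the numerator fixes a_0 = 3, a_1 = 5.
Iterating: 3, 5, 19, 53, 163, 485, 1459, 4373, 13123, 39365, 118099, 354293, 1062883, so a_12 = 1062883.

1062883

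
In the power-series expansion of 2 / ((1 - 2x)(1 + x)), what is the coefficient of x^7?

170

The denominator gives the recurrence a_n = a_(n−1) + 2a_(n−2) for n ≥ 2; the numerator fixes a_0 = 2, a_1 = 2.
Iterating: 2, 2, 6, 10, 22, 42, 86, 170, so a_7 = 170.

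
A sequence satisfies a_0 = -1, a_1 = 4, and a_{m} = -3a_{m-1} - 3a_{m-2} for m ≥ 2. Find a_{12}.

The ordinary generating function has denominator 1 + 3z + 3z^2.
Iterating the recurrence: a_0,…,a_{12} = -1, 4, -9, 15, -18, 9, 27, -108, 243, -405, 486, -243, -729.

-729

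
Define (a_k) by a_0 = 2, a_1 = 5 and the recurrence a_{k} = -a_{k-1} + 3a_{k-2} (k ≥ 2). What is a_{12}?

-14702

The ordinary generating function has denominator 1 + y - 3y^2.
Iterating the recurrence: a_0,…,a_{12} = 2, 5, 1, 14, -11, 53, -86, 245, -503, 1238, -2747, 6461, -14702.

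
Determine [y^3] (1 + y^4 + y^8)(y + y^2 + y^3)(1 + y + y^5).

(1 + y^4 + y^8) has coefficients 1,0,0,0 for degrees 0…3.
(y + y^2 + y^3) has coefficients 0,1,1,1 for degrees 0…3.
Finally multiplying by (1 + y + y^5), the product of all factors after the first has coefficients 0,1,2,2 for degrees 0…3.
[y^3] = 1·2 = 2.

2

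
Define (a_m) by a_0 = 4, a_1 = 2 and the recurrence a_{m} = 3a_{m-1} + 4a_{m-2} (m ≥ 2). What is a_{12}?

The ordinary generating function has denominator 1 - 3t - 4t^2.
Iterating the recurrence: a_0,…,a_{12} = 4, 2, 22, 74, 310, 1226, 4918, 19658, 78646, 314570, 1258294, 5033162, 20132662.

20132662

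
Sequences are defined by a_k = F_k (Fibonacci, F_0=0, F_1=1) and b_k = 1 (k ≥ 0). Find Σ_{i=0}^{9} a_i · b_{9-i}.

Write out a_i and b_{9-i} for i = 0,…,9 and sum the products.
Σ = 0·1 + 1·1 + 1·1 + 2·1 + 3·1 + 5·1 + 8·1 + 13·1 + 21·1 + 34·1 = 88.

88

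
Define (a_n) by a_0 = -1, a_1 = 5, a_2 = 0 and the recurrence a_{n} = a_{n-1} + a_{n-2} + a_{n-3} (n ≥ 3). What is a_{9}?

The ordinary generating function has denominator 1 - t - t^2 - t^3.
Iterating the recurrence: a_0,…,a_{9} = -1, 5, 0, 4, 9, 13, 26, 48, 87, 161.

161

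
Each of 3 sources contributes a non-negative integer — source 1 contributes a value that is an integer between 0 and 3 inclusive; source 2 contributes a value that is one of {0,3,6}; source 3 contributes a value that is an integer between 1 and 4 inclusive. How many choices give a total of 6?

5

The generating function for the choices is (1 + q + q^2 + q^3)·(1 + q^3 + q^6)·(q + q^2 + q^3 + q^4); the count is [q^6].
(1 + q + q^2 + q^3) has coefficients 1,1,1,1 for degrees 0…3.
(1 + q^3 + q^6) has coefficients 1,0,0,1,0,0,1 for degrees 0…6.
Finally multiplying by (q + q^2 + q^3 + q^4), the product of all factors after the first has coefficients 0,1,1,1,2,1,1 for degrees 0…6.
[q^6] = 1·1 + 1·1 + 1·2 + 1·1 = 5.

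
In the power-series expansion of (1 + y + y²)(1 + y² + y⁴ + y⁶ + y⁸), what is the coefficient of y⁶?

(1 + y + y²) has coefficients 1,1,1 for degrees 0…2.
(1 + y² + y⁴ + y⁶ + y⁸) has coefficients 1,0,1,0,1,0,1 for degrees 0…6.
[y⁶] = 1·1 + 1·0 + 1·1 = 2.

2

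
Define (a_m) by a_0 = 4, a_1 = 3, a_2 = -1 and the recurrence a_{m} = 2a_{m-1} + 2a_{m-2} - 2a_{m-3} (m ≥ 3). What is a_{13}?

-57392

The ordinary generating function has denominator 1 - 2z - 2z^2 + 2z^3.
Iterating the recurrence: a_0,…,a_{13} = 4, 3, -1, -4, -16, -38, -100, -244, -612, -1512, -3760, -9320, -23136, -57392.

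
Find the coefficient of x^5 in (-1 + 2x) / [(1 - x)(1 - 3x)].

Partial fractions give a closed form: a_n = (-1/2)·1^n + (-1/2)·3^n.
At n = 5: a_5 = -122.

-122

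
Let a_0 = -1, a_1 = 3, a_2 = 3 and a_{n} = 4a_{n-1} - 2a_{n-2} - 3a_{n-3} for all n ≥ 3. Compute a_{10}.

11901

The ordinary generating function has denominator 1 - 4t + 2t^2 + 3t^3.
Iterating the recurrence: a_0,…,a_{10} = -1, 3, 3, 9, 21, 57, 159, 459, 1347, 3993, 11901.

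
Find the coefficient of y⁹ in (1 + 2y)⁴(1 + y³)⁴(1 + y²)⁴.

(1 + 2y)⁴ has coefficients 1,8,24,32,16 for degrees 0…4.
(1 + y³)⁴ has coefficients 1,0,0,4,0,0,6,0,0,4 for degrees 0…9.
Finally multiplying by (1 + y²)⁴, the product of all factors after the first has coefficients 1,0,4,4,6,16,10,24,25,20 for degrees 0…9.
[y⁹] = 1·20 + 8·25 + 24·24 + 32·10 + 16·16 = 1372.

1372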